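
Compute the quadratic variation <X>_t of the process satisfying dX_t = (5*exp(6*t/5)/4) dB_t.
<X>_t = 125*exp(12*t/5)/192 - 125/192

For an Itô process dX_t = a(t) dt + b(t) dB_t, the quadratic variation is <X>_t = int_0^t b(s)^2 ds (the drift term does not contribute). Here b(s) = 5*exp(6*s/5)/4, so
  b(s)^2 = 25*exp(12*s/5)/16.
Integrating from 0 to t:
  <X>_t = int_0^t (25*exp(12*s/5)/16) ds = 125*exp(12*t/5)/192 - 125/192.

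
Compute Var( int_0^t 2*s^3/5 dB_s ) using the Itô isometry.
Var = 4*t^7/175

The Itô integral of a deterministic integrand f(s) has mean 0 because each increment f(s) * (B_{s+ds} - B_s) has mean 0. By the Itô isometry:
  Var( int_0^t f(s) dB_s ) = E[ (int_0^t f(s) dB_s)^2 ] = int_0^t f(s)^2 ds.
Here f(s) = 2*s^3/5, so f(s)^2 = 4*s^6/25. Integrate:
  int_0^t (4*s^6/25) ds = 4*t^7/175.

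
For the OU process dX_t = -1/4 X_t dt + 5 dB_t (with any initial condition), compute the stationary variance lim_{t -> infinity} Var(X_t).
lim Var(X_t) = 50

The OU SDE dX = -theta X dt + sigma dB admits the integrating factor exp(theta t): d(exp(theta t) X_t) = sigma exp(theta t) dB_t. Integrating from 0 to t gives X_t = x_0 * exp(-theta t) + sigma * int_0^t exp(-theta (t-s)) dB_s for any initial x_0. The Itô integral has variance (by the Itô isometry) sigma^2 * int_0^t exp(-2 theta (t - s)) ds = sigma^2 * (1 - exp(-2 theta t)) / (2 theta), independent of x_0.
With theta = 1/4, sigma = 5:
  Var(X_t) = (5)^2 * (1 - exp(-2*1/4 t)) / (2 * 1/4) = 50 - 50*exp(-t/2).
As t -> infinity, exp(-2*1/4 t) -> 0, so the stationary variance is sigma^2 / (2 theta) = 50.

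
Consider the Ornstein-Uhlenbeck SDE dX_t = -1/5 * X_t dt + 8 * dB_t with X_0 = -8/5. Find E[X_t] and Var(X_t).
E[X_t] = -8*exp(-t/5)/5; Var(X_t) = 160 - 160*exp(-2*t/5)

The OU SDE dX = -theta X dt + sigma dB admits the integrating factor exp(theta t): d(exp(theta t) X_t) = sigma exp(theta t) dB_t. Integrating from 0 to t:
  X_t = x_0 * exp(-theta t) + sigma * int_0^t exp(-theta (t-s)) dB_s.
The Itô integral has mean 0 and (by the Itô isometry) variance sigma^2 * int_0^t exp(-2 theta (t - s)) ds = sigma^2 * (1 - exp(-2 theta t)) / (2 theta).
With theta = 1/5, sigma = 8, x_0 = -8/5:
  E[X_t] = -8/5 * exp(-1/5 t) = -8*exp(-t/5)/5
  Var(X_t) = (8)^2 * (1 - exp(-2*1/5 t)) / (2 * 1/5) = 160 - 160*exp(-2*t/5).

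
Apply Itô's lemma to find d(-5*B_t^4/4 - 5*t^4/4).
d(-5*B_t^4/4 - 5*t^4/4) = (-15*B_t^2/2 - 5*t^3) dt + (-5*B_t^3) dB_t

Itô's formula for f(t, x): d f(t, B_t) = (f_t + (1/2) f_xx) dt + f_x dB_t. Compute partials of f(t, x) = -5*t^4/4 - 5*x^4/4:
  f_t(t,x)  = -5*t^3
  f_x(t,x)  = -5*x^3
  f_xx(t,x) = -15*x^2
Assemble drift = f_t + (1/2) f_xx = -5*t^3 - 15*x^2/2 and diffusion = f_x = -5*x^3. Substituting x = B_t:
  d(-5*B_t^4/4 - 5*t^4/4) = (-15*B_t^2/2 - 5*t^3) dt + (-5*B_t^3) dB_t.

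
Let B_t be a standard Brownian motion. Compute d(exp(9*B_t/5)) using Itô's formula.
d(exp(9*B_t/5)) = (81*exp(9*B_t/5)/50) dt + (9*exp(9*B_t/5)/5) dB_t

Itô's formula for f(B_t) gives d f(B_t) = f'(B_t) dB_t + (1/2) f''(B_t) dt. Compute derivatives of f(x) = exp(9*x/5):
  f'(x)  = 9*exp(9*x/5)/5
  f''(x) = 81*exp(9*x/5)/25
Substitute x = B_t and multiply the f'' term by 1/2:
  drift     = (1/2) * (81*exp(9*x/5)/25) evaluated at B_t = 81*exp(9*B_t/5)/50
  diffusion = (9*exp(9*x/5)/5) evaluated at B_t = 9*exp(9*B_t/5)/5
Therefore d(exp(9*B_t/5)) = (81*exp(9*B_t/5)/50) dt + (9*exp(9*B_t/5)/5) dB_t.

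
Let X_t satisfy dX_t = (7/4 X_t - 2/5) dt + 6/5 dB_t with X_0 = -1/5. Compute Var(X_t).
Var(X_t) = 72*exp(7*t/2)/175 - 72/175

The variance V(t) = Var(X_t) satisfies V'(t) = 2 a V(t) + c^2 with V(0) = 0 (drift coefficient is linear in X, diffusion is constant). With a = 7/4, c = 6/5, the solution is
  V(t) = (c^2 / (2 a)) * (exp(2 a t) - 1)
       = ((6/5)^2 / (2*(7/4))) * (exp((7/2) t) - 1)
       = 72*exp(7*t/2)/175 - 72/175.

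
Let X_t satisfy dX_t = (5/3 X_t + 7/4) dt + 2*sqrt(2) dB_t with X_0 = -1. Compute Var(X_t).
Var(X_t) = 12*exp(10*t/3)/5 - 12/5

The variance V(t) = Var(X_t) satisfies V'(t) = 2 a V(t) + c^2 with V(0) = 0 (drift coefficient is linear in X, diffusion is constant). With a = 5/3, c = 2*sqrt(2), the solution is
  V(t) = (c^2 / (2 a)) * (exp(2 a t) - 1)
       = ((2*sqrt(2))^2 / (2*(5/3))) * (exp((10/3) t) - 1)
       = 12*exp(10*t/3)/5 - 12/5.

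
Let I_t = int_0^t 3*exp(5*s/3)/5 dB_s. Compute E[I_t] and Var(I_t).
E[I_t] = 0; Var(I_t) = 27*exp(10*t/3)/250 - 27/250

The Itô integral of a deterministic integrand f(s) has mean 0 because each increment f(s) * (B_{s+ds} - B_s) has mean 0. By the Itô isometry:
  Var( int_0^t f(s) dB_s ) = E[ (int_0^t f(s) dB_s)^2 ] = int_0^t f(s)^2 ds.
Here f(s) = 3*exp(5*s/3)/5, so f(s)^2 = 9*exp(10*s/3)/25. Integrate:
  int_0^t (9*exp(10*s/3)/25) ds = 27*exp(10*t/3)/250 - 27/250.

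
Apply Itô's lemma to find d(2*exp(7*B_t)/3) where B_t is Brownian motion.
d(2*exp(7*B_t)/3) = (49*exp(7*B_t)/3) dt + (14*exp(7*B_t)/3) dB_t

Itô's formula for f(B_t) gives d f(B_t) = f'(B_t) dB_t + (1/2) f''(B_t) dt. Compute derivatives of f(x) = 2*exp(7*x)/3:
  f'(x)  = 14*exp(7*x)/3
  f''(x) = 98*exp(7*x)/3
Substitute x = B_t and multiply the f'' term by 1/2:
  drift     = (1/2) * (98*exp(7*x)/3) evaluated at B_t = 49*exp(7*B_t)/3
  diffusion = (14*exp(7*x)/3) evaluated at B_t = 14*exp(7*B_t)/3
Therefore d(2*exp(7*B_t)/3) = (49*exp(7*B_t)/3) dt + (14*exp(7*B_t)/3) dB_t.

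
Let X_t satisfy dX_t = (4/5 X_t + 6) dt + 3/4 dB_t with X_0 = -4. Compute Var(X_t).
Var(X_t) = 45*exp(8*t/5)/128 - 45/128

The variance V(t) = Var(X_t) satisfies V'(t) = 2 a V(t) + c^2 with V(0) = 0 (drift coefficient is linear in X, diffusion is constant). With a = 4/5, c = 3/4, the solution is
  V(t) = (c^2 / (2 a)) * (exp(2 a t) - 1)
       = ((3/4)^2 / (2*(4/5))) * (exp((8/5) t) - 1)
       = 45*exp(8*t/5)/128 - 45/128.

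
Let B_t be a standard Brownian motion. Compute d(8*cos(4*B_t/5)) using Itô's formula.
d(8*cos(4*B_t/5)) = (-64*cos(4*B_t/5)/25) dt + (-32*sin(4*B_t/5)/5) dB_t

Itô's formula for f(B_t) gives d f(B_t) = f'(B_t) dB_t + (1/2) f''(B_t) dt. Compute derivatives of f(x) = 8*cos(4*x/5):
  f'(x)  = -32*sin(4*x/5)/5
  f''(x) = -128*cos(4*x/5)/25
Substitute x = B_t and multiply the f'' term by 1/2:
  drift     = (1/2) * (-128*cos(4*x/5)/25) evaluated at B_t = -64*cos(4*B_t/5)/25
  diffusion = (-32*sin(4*x/5)/5) evaluated at B_t = -32*sin(4*B_t/5)/5
Therefore d(8*cos(4*B_t/5)) = (-64*cos(4*B_t/5)/25) dt + (-32*sin(4*B_t/5)/5) dB_t.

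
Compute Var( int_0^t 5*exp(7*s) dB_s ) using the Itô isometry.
Var = 25*exp(14*t)/14 - 25/14

The Itô integral of a deterministic integrand f(s) has mean 0 because each increment f(s) * (B_{s+ds} - B_s) has mean 0. By the Itô isometry:
  Var( int_0^t f(s) dB_s ) = E[ (int_0^t f(s) dB_s)^2 ] = int_0^t f(s)^2 ds.
Here f(s) = 5*exp(7*s), so f(s)^2 = 25*exp(14*s). Integrate:
  int_0^t (25*exp(14*s)) ds = 25*exp(14*t)/14 - 25/14.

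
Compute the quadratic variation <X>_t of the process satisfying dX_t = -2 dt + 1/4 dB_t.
<X>_t = t/16

For an Itô process dX_t = a(t) dt + b(t) dB_t, the quadratic variation is <X>_t = int_0^t b(s)^2 ds (the drift term does not contribute). Here b(s) = 1/4, so
  b(s)^2 = 1/16.
Integrating from 0 to t:
  <X>_t = int_0^t (1/16) ds = t/16.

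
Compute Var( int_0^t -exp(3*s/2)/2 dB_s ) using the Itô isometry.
Var = exp(3*t)/12 - 1/12

The Itô integral of a deterministic integrand f(s) has mean 0 because each increment f(s) * (B_{s+ds} - B_s) has mean 0. By the Itô isometry:
  Var( int_0^t f(s) dB_s ) = E[ (int_0^t f(s) dB_s)^2 ] = int_0^t f(s)^2 ds.
Here f(s) = -exp(3*s/2)/2, so f(s)^2 = exp(3*s)/4. Integrate:
  int_0^t (exp(3*s)/4) ds = exp(3*t)/12 - 1/12.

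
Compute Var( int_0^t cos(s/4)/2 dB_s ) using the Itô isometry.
Var = t/8 + sin(t/2)/4

The Itô integral of a deterministic integrand f(s) has mean 0 because each increment f(s) * (B_{s+ds} - B_s) has mean 0. By the Itô isometry:
  Var( int_0^t f(s) dB_s ) = E[ (int_0^t f(s) dB_s)^2 ] = int_0^t f(s)^2 ds.
Here f(s) = cos(s/4)/2, so f(s)^2 = cos(s/4)^2/4. Integrate:
  int_0^t (cos(s/4)^2/4) ds = t/8 + sin(t/2)/4.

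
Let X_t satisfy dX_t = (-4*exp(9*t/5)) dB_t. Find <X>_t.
<X>_t = 40*exp(18*t/5)/9 - 40/9

For an Itô process dX_t = a(t) dt + b(t) dB_t, the quadratic variation is <X>_t = int_0^t b(s)^2 ds (the drift term does not contribute). Here b(s) = -4*exp(9*s/5), so
  b(s)^2 = 16*exp(18*s/5).
Integrating from 0 to t:
  <X>_t = int_0^t (16*exp(18*s/5)) ds = 40*exp(18*t/5)/9 - 40/9.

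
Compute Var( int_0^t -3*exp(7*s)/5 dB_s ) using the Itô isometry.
Var = 9*exp(14*t)/350 - 9/350

The Itô integral of a deterministic integrand f(s) has mean 0 because each increment f(s) * (B_{s+ds} - B_s) has mean 0. By the Itô isometry:
  Var( int_0^t f(s) dB_s ) = E[ (int_0^t f(s) dB_s)^2 ] = int_0^t f(s)^2 ds.
Here f(s) = -3*exp(7*s)/5, so f(s)^2 = 9*exp(14*s)/25. Integrate:
  int_0^t (9*exp(14*s)/25) ds = 9*exp(14*t)/350 - 9/350.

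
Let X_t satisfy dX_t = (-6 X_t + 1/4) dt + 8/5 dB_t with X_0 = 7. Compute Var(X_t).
Var(X_t) = 16/75 - 16*exp(-12*t)/75

The variance V(t) = Var(X_t) satisfies V'(t) = 2 a V(t) + c^2 with V(0) = 0 (drift coefficient is linear in X, diffusion is constant). With a = -6, c = 8/5, the solution is
  V(t) = (c^2 / (2 a)) * (exp(2 a t) - 1)
       = ((8/5)^2 / (2*(-6))) * (exp((-12) t) - 1)
       = 16/75 - 16*exp(-12*t)/75.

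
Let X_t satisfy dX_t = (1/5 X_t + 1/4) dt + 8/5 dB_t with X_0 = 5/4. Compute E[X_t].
E[X_t] = 5*exp(t/5)/2 - 5/4

Taking expectations and using E[dB_t] = 0, the mean m(t) = E[X_t] satisfies the ODE m'(t) = a m(t) + b with m(0) = x_0. With a = 1/5, b = 1/4, x_0 = 5/4, the solution is
  m(t) = x_0 * exp(a t) + (b/a) * (exp(a t) - 1)
       = (5/4) * exp((1/5) t) + ((1/4)/(1/5)) * (exp((1/5) t) - 1)
       = 5*exp(t/5)/2 - 5/4.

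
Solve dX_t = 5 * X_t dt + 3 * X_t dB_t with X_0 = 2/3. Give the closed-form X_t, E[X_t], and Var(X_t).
X_t = 2/3 * exp((1/2) t + (3) B_t); E[X_t] = 2*exp(5*t)/3; Var(X_t) = 4*(exp(9*t) - 1)*exp(10*t)/9

For GBM dX = mu X dt + sigma X dB with X_0 = x_0, apply Itô to Y = log X: dY = (mu - sigma^2/2) dt + sigma dB, so Y_t = log(x_0) + (mu - sigma^2/2) t + sigma B_t and hence X_t = x_0 * exp((mu - sigma^2/2) t + sigma B_t).
With mu = 5, sigma = 3, x_0 = 2/3, this gives:
  X_t = 2/3 * exp((1/2) * t + (3) * B_t).
Since sigma*B_t ~ Normal(0, sigma^2 t), E[exp(sigma*B_t)] = exp(sigma^2 t / 2); so E[X_t] = x_0 * exp((mu - sigma^2/2) t) * exp(sigma^2 t / 2) = x_0 * exp(mu t) = 2*exp(5*t)/3.
Var(X_t) = E[X_t^2] - (E[X_t])^2 = x_0^2 * exp(2 mu t) * (exp(sigma^2 t) - 1) = 4*(exp(9*t) - 1)*exp(10*t)/9.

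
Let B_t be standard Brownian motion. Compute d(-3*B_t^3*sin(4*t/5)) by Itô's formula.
d(-3*B_t^3*sin(4*t/5)) = (-12*B_t^3*cos(4*t/5)/5 - 9*B_t*sin(4*t/5)) dt + (-9*B_t^2*sin(4*t/5)) dB_t

Itô's formula for f(t, x): d f(t, B_t) = (f_t + (1/2) f_xx) dt + f_x dB_t. Compute partials of f(t, x) = -3*x^3*sin(4*t/5):
  f_t(t,x)  = -12*x^3*cos(4*t/5)/5
  f_x(t,x)  = -9*x^2*sin(4*t/5)
  f_xx(t,x) = -18*x*sin(4*t/5)
Assemble drift = f_t + (1/2) f_xx = -12*x^3*cos(4*t/5)/5 - 9*x*sin(4*t/5) and diffusion = f_x = -9*x^2*sin(4*t/5). Substituting x = B_t:
  d(-3*B_t^3*sin(4*t/5)) = (-12*B_t^3*cos(4*t/5)/5 - 9*B_t*sin(4*t/5)) dt + (-9*B_t^2*sin(4*t/5)) dB_t.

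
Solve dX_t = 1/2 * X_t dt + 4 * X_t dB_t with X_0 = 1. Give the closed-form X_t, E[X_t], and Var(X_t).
X_t = 1 * exp((-15/2) t + (4) B_t); E[X_t] = exp(t/2); Var(X_t) = exp(17*t) - exp(t)

For GBM dX = mu X dt + sigma X dB with X_0 = x_0, apply Itô to Y = log X: dY = (mu - sigma^2/2) dt + sigma dB, so Y_t = log(x_0) + (mu - sigma^2/2) t + sigma B_t and hence X_t = x_0 * exp((mu - sigma^2/2) t + sigma B_t).
With mu = 1/2, sigma = 4, x_0 = 1, this gives:
  X_t = 1 * exp((-15/2) * t + (4) * B_t).
Since sigma*B_t ~ Normal(0, sigma^2 t), E[exp(sigma*B_t)] = exp(sigma^2 t / 2); so E[X_t] = x_0 * exp((mu - sigma^2/2) t) * exp(sigma^2 t / 2) = x_0 * exp(mu t) = exp(t/2).
Var(X_t) = E[X_t^2] - (E[X_t])^2 = x_0^2 * exp(2 mu t) * (exp(sigma^2 t) - 1) = exp(17*t) - exp(t).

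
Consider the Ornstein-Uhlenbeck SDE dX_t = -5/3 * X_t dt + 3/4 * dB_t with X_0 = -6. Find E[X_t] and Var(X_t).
E[X_t] = -6*exp(-5*t/3); Var(X_t) = 27/160 - 27*exp(-10*t/3)/160

The OU SDE dX = -theta X dt + sigma dB admits the integrating factor exp(theta t): d(exp(theta t) X_t) = sigma exp(theta t) dB_t. Integrating from 0 to t:
  X_t = x_0 * exp(-theta t) + sigma * int_0^t exp(-theta (t-s)) dB_s.
The Itô integral has mean 0 and (by the Itô isometry) variance sigma^2 * int_0^t exp(-2 theta (t - s)) ds = sigma^2 * (1 - exp(-2 theta t)) / (2 theta).
With theta = 5/3, sigma = 3/4, x_0 = -6:
  E[X_t] = -6 * exp(-5/3 t) = -6*exp(-5*t/3)
  Var(X_t) = (3/4)^2 * (1 - exp(-2*5/3 t)) / (2 * 5/3) = 27/160 - 27*exp(-10*t/3)/160.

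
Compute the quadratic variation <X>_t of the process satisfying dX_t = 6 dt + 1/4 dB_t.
<X>_t = t/16

For an Itô process dX_t = a(t) dt + b(t) dB_t, the quadratic variation is <X>_t = int_0^t b(s)^2 ds (the drift term does not contribute). Here b(s) = 1/4, so
  b(s)^2 = 1/16.
Integrating from 0 to t:
  <X>_t = int_0^t (1/16) ds = t/16.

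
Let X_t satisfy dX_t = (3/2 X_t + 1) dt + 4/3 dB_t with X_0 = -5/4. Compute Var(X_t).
Var(X_t) = 16*exp(3*t)/27 - 16/27

The variance V(t) = Var(X_t) satisfies V'(t) = 2 a V(t) + c^2 with V(0) = 0 (drift coefficient is linear in X, diffusion is constant). With a = 3/2, c = 4/3, the solution is
  V(t) = (c^2 / (2 a)) * (exp(2 a t) - 1)
       = ((4/3)^2 / (2*(3/2))) * (exp(3 t) - 1)
       = 16*exp(3*t)/27 - 16/27.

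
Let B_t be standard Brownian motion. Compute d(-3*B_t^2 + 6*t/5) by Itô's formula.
d(-3*B_t^2 + 6*t/5) = (-9/5) dt + (-6*B_t) dB_t

Itô's formula for f(t, x): d f(t, B_t) = (f_t + (1/2) f_xx) dt + f_x dB_t. Compute partials of f(t, x) = 6*t/5 - 3*x^2:
  f_t(t,x)  = 6/5
  f_x(t,x)  = -6*x
  f_xx(t,x) = -6
Assemble drift = f_t + (1/2) f_xx = -9/5 and diffusion = f_x = -6*x. Substituting x = B_t:
  d(-3*B_t^2 + 6*t/5) = (-9/5) dt + (-6*B_t) dB_t.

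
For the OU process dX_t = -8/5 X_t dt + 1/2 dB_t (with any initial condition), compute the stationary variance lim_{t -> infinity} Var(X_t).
lim Var(X_t) = 5/64

The OU SDE dX = -theta X dt + sigma dB admits the integrating factor exp(theta t): d(exp(theta t) X_t) = sigma exp(theta t) dB_t. Integrating from 0 to t gives X_t = x_0 * exp(-theta t) + sigma * int_0^t exp(-theta (t-s)) dB_s for any initial x_0. The Itô integral has variance (by the Itô isometry) sigma^2 * int_0^t exp(-2 theta (t - s)) ds = sigma^2 * (1 - exp(-2 theta t)) / (2 theta), independent of x_0.
With theta = 8/5, sigma = 1/2:
  Var(X_t) = (1/2)^2 * (1 - exp(-2*8/5 t)) / (2 * 8/5) = 5/64 - 5*exp(-16*t/5)/64.
As t -> infinity, exp(-2*8/5 t) -> 0, so the stationary variance is sigma^2 / (2 theta) = 5/64.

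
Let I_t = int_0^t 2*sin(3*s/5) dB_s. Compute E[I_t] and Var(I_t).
E[I_t] = 0; Var(I_t) = 2*t - 5*sin(6*t/5)/3

The Itô integral of a deterministic integrand f(s) has mean 0 because each increment f(s) * (B_{s+ds} - B_s) has mean 0. By the Itô isometry:
  Var( int_0^t f(s) dB_s ) = E[ (int_0^t f(s) dB_s)^2 ] = int_0^t f(s)^2 ds.
Here f(s) = 2*sin(3*s/5), so f(s)^2 = 4*sin(3*s/5)^2. Integrate:
  int_0^t (4*sin(3*s/5)^2) ds = 2*t - 5*sin(6*t/5)/3.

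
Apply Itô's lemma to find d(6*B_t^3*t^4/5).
d(6*B_t^3*t^4/5) = (6*B_t*t^3*(4*B_t^2 + 3*t)/5) dt + (18*B_t^2*t^4/5) dB_t

Itô's formula for f(t, x): d f(t, B_t) = (f_t + (1/2) f_xx) dt + f_x dB_t. Compute partials of f(t, x) = 6*t^4*x^3/5:
  f_t(t,x)  = 24*t^3*x^3/5
  f_x(t,x)  = 18*t^4*x^2/5
  f_xx(t,x) = 36*t^4*x/5
Assemble drift = f_t + (1/2) f_xx = 6*t^3*x*(3*t + 4*x^2)/5 and diffusion = f_x = 18*t^4*x^2/5. Substituting x = B_t:
  d(6*B_t^3*t^4/5) = (6*B_t*t^3*(4*B_t^2 + 3*t)/5) dt + (18*B_t^2*t^4/5) dB_t.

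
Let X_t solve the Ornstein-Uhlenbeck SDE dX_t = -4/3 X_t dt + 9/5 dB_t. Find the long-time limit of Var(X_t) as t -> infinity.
lim Var(X_t) = 243/200

The OU SDE dX = -theta X dt + sigma dB admits the integrating factor exp(theta t): d(exp(theta t) X_t) = sigma exp(theta t) dB_t. Integrating from 0 to t gives X_t = x_0 * exp(-theta t) + sigma * int_0^t exp(-theta (t-s)) dB_s for any initial x_0. The Itô integral has variance (by the Itô isometry) sigma^2 * int_0^t exp(-2 theta (t - s)) ds = sigma^2 * (1 - exp(-2 theta t)) / (2 theta), independent of x_0.
With theta = 4/3, sigma = 9/5:
  Var(X_t) = (9/5)^2 * (1 - exp(-2*4/3 t)) / (2 * 4/3) = 243/200 - 243*exp(-8*t/3)/200.
As t -> infinity, exp(-2*4/3 t) -> 0, so the stationary variance is sigma^2 / (2 theta) = 243/200.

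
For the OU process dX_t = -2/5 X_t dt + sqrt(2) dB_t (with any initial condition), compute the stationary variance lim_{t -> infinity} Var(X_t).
lim Var(X_t) = 5/2

The OU SDE dX = -theta X dt + sigma dB admits the integrating factor exp(theta t): d(exp(theta t) X_t) = sigma exp(theta t) dB_t. Integrating from 0 to t gives X_t = x_0 * exp(-theta t) + sigma * int_0^t exp(-theta (t-s)) dB_s for any initial x_0. The Itô integral has variance (by the Itô isometry) sigma^2 * int_0^t exp(-2 theta (t - s)) ds = sigma^2 * (1 - exp(-2 theta t)) / (2 theta), independent of x_0.
With theta = 2/5, sigma = sqrt(2):
  Var(X_t) = (sqrt(2))^2 * (1 - exp(-2*2/5 t)) / (2 * 2/5) = 5/2 - 5*exp(-4*t/5)/2.
As t -> infinity, exp(-2*2/5 t) -> 0, so the stationary variance is sigma^2 / (2 theta) = 5/2.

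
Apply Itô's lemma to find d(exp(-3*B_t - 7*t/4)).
d(exp(-3*B_t - 7*t/4)) = (11*exp(-3*B_t - 7*t/4)/4) dt + (-3*exp(-3*B_t - 7*t/4)) dB_t

Itô's formula for f(t, x): d f(t, B_t) = (f_t + (1/2) f_xx) dt + f_x dB_t. Compute partials of f(t, x) = exp(-7*t/4 - 3*x):
  f_t(t,x)  = -7*exp(-7*t/4 - 3*x)/4
  f_x(t,x)  = -3*exp(-7*t/4 - 3*x)
  f_xx(t,x) = 9*exp(-7*t/4 - 3*x)
Assemble drift = f_t + (1/2) f_xx = 11*exp(-7*t/4 - 3*x)/4 and diffusion = f_x = -3*exp(-7*t/4 - 3*x). Substituting x = B_t:
  d(exp(-3*B_t - 7*t/4)) = (11*exp(-3*B_t - 7*t/4)/4) dt + (-3*exp(-3*B_t - 7*t/4)) dB_t.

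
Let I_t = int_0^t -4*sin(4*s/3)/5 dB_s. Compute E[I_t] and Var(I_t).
E[I_t] = 0; Var(I_t) = 8*t/25 - 6*sin(4*t/3)*cos(4*t/3)/25

The Itô integral of a deterministic integrand f(s) has mean 0 because each increment f(s) * (B_{s+ds} - B_s) has mean 0. By the Itô isometry:
  Var( int_0^t f(s) dB_s ) = E[ (int_0^t f(s) dB_s)^2 ] = int_0^t f(s)^2 ds.
Here f(s) = -4*sin(4*s/3)/5, so f(s)^2 = 16*sin(4*s/3)^2/25. Integrate:
  int_0^t (16*sin(4*s/3)^2/25) ds = 8*t/25 - 6*sin(4*t/3)*cos(4*t/3)/25.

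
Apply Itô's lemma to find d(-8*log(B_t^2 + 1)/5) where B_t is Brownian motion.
d(-8*log(B_t^2 + 1)/5) = (8*(B_t^2 - 1)/(5*(B_t^2 + 1)^2)) dt + (-16*B_t/(5*B_t^2 + 5)) dB_t

Itô's formula for f(B_t) gives d f(B_t) = f'(B_t) dB_t + (1/2) f''(B_t) dt. Compute derivatives of f(x) = -8*log(x^2 + 1)/5:
  f'(x)  = -16*x/(5*x^2 + 5)
  f''(x) = 16*(x^2 - 1)/(5*(x^2 + 1)^2)
Substitute x = B_t and multiply the f'' term by 1/2:
  drift     = (1/2) * (16*(x^2 - 1)/(5*(x^2 + 1)^2)) evaluated at B_t = 8*(B_t^2 - 1)/(5*(B_t^2 + 1)^2)
  diffusion = (-16*x/(5*x^2 + 5)) evaluated at B_t = -16*B_t/(5*B_t^2 + 5)
Therefore d(-8*log(B_t^2 + 1)/5) = (8*(B_t^2 - 1)/(5*(B_t^2 + 1)^2)) dt + (-16*B_t/(5*B_t^2 + 5)) dB_t.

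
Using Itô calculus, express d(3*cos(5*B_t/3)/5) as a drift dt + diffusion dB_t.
d(3*cos(5*B_t/3)/5) = (-5*cos(5*B_t/3)/6) dt + (-sin(5*B_t/3)) dB_t

Itô's formula for f(B_t) gives d f(B_t) = f'(B_t) dB_t + (1/2) f''(B_t) dt. Compute derivatives of f(x) = 3*cos(5*x/3)/5:
  f'(x)  = -sin(5*x/3)
  f''(x) = -5*cos(5*x/3)/3
Substitute x = B_t and multiply the f'' term by 1/2:
  drift     = (1/2) * (-5*cos(5*x/3)/3) evaluated at B_t = -5*cos(5*B_t/3)/6
  diffusion = (-sin(5*x/3)) evaluated at B_t = -sin(5*B_t/3)
Therefore d(3*cos(5*B_t/3)/5) = (-5*cos(5*B_t/3)/6) dt + (-sin(5*B_t/3)) dB_t.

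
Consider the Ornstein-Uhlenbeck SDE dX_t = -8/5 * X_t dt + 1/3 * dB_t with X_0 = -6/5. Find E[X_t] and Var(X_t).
E[X_t] = -6*exp(-8*t/5)/5; Var(X_t) = 5/144 - 5*exp(-16*t/5)/144

The OU SDE dX = -theta X dt + sigma dB admits the integrating factor exp(theta t): d(exp(theta t) X_t) = sigma exp(theta t) dB_t. Integrating from 0 to t:
  X_t = x_0 * exp(-theta t) + sigma * int_0^t exp(-theta (t-s)) dB_s.
The Itô integral has mean 0 and (by the Itô isometry) variance sigma^2 * int_0^t exp(-2 theta (t - s)) ds = sigma^2 * (1 - exp(-2 theta t)) / (2 theta).
With theta = 8/5, sigma = 1/3, x_0 = -6/5:
  E[X_t] = -6/5 * exp(-8/5 t) = -6*exp(-8*t/5)/5
  Var(X_t) = (1/3)^2 * (1 - exp(-2*8/5 t)) / (2 * 8/5) = 5/144 - 5*exp(-16*t/5)/144.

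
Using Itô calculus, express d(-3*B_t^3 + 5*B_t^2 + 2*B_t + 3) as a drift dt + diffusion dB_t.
d(-3*B_t^3 + 5*B_t^2 + 2*B_t + 3) = (5 - 9*B_t) dt + (-9*B_t^2 + 10*B_t + 2) dB_t

Itô's formula for f(B_t) gives d f(B_t) = f'(B_t) dB_t + (1/2) f''(B_t) dt. Compute derivatives of f(x) = -3*x^3 + 5*x^2 + 2*x + 3:
  f'(x)  = -9*x^2 + 10*x + 2
  f''(x) = 10 - 18*x
Substitute x = B_t and multiply the f'' term by 1/2:
  drift     = (1/2) * (10 - 18*x) evaluated at B_t = 5 - 9*B_t
  diffusion = (-9*x^2 + 10*x + 2) evaluated at B_t = -9*B_t^2 + 10*B_t + 2
Therefore d(-3*B_t^3 + 5*B_t^2 + 2*B_t + 3) = (5 - 9*B_t) dt + (-9*B_t^2 + 10*B_t + 2) dB_t.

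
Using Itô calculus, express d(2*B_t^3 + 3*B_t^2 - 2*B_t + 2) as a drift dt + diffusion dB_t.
d(2*B_t^3 + 3*B_t^2 - 2*B_t + 2) = (6*B_t + 3) dt + (6*B_t^2 + 6*B_t - 2) dB_t

Itô's formula for f(B_t) gives d f(B_t) = f'(B_t) dB_t + (1/2) f''(B_t) dt. Compute derivatives of f(x) = 2*x^3 + 3*x^2 - 2*x + 2:
  f'(x)  = 6*x^2 + 6*x - 2
  f''(x) = 12*x + 6
Substitute x = B_t and multiply the f'' term by 1/2:
  drift     = (1/2) * (12*x + 6) evaluated at B_t = 6*B_t + 3
  diffusion = (6*x^2 + 6*x - 2) evaluated at B_t = 6*B_t^2 + 6*B_t - 2
Therefore d(2*B_t^3 + 3*B_t^2 - 2*B_t + 2) = (6*B_t + 3) dt + (6*B_t^2 + 6*B_t - 2) dB_t.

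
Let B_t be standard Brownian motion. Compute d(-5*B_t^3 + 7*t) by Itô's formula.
d(-5*B_t^3 + 7*t) = (7 - 15*B_t) dt + (-15*B_t^2) dB_t

Itô's formula for f(t, x): d f(t, B_t) = (f_t + (1/2) f_xx) dt + f_x dB_t. Compute partials of f(t, x) = 7*t - 5*x^3:
  f_t(t,x)  = 7
  f_x(t,x)  = -15*x^2
  f_xx(t,x) = -30*x
Assemble drift = f_t + (1/2) f_xx = 7 - 15*x and diffusion = f_x = -15*x^2. Substituting x = B_t:
  d(-5*B_t^3 + 7*t) = (7 - 15*B_t) dt + (-15*B_t^2) dB_t.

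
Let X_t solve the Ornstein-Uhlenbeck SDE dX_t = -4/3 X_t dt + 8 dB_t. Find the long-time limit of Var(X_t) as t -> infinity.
lim Var(X_t) = 24

The OU SDE dX = -theta X dt + sigma dB admits the integrating factor exp(theta t): d(exp(theta t) X_t) = sigma exp(theta t) dB_t. Integrating from 0 to t gives X_t = x_0 * exp(-theta t) + sigma * int_0^t exp(-theta (t-s)) dB_s for any initial x_0. The Itô integral has variance (by the Itô isometry) sigma^2 * int_0^t exp(-2 theta (t - s)) ds = sigma^2 * (1 - exp(-2 theta t)) / (2 theta), independent of x_0.
With theta = 4/3, sigma = 8:
  Var(X_t) = (8)^2 * (1 - exp(-2*4/3 t)) / (2 * 4/3) = 24 - 24*exp(-8*t/3).
As t -> infinity, exp(-2*4/3 t) -> 0, so the stationary variance is sigma^2 / (2 theta) = 24.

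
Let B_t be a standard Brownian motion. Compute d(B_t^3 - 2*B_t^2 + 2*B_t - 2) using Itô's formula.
d(B_t^3 - 2*B_t^2 + 2*B_t - 2) = (3*B_t - 2) dt + (3*B_t^2 - 4*B_t + 2) dB_t

Itô's formula for f(B_t) gives d f(B_t) = f'(B_t) dB_t + (1/2) f''(B_t) dt. Compute derivatives of f(x) = x^3 - 2*x^2 + 2*x - 2:
  f'(x)  = 3*x^2 - 4*x + 2
  f''(x) = 6*x - 4
Substitute x = B_t and multiply the f'' term by 1/2:
  drift     = (1/2) * (6*x - 4) evaluated at B_t = 3*B_t - 2
  diffusion = (3*x^2 - 4*x + 2) evaluated at B_t = 3*B_t^2 - 4*B_t + 2
Therefore d(B_t^3 - 2*B_t^2 + 2*B_t - 2) = (3*B_t - 2) dt + (3*B_t^2 - 4*B_t + 2) dB_t.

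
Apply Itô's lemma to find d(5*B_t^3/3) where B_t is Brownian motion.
d(5*B_t^3/3) = (5*B_t) dt + (5*B_t^2) dB_t

Itô's formula for f(B_t) gives d f(B_t) = f'(B_t) dB_t + (1/2) f''(B_t) dt. Compute derivatives of f(x) = 5*x^3/3:
  f'(x)  = 5*x^2
  f''(x) = 10*x
Substitute x = B_t and multiply the f'' term by 1/2:
  drift     = (1/2) * (10*x) evaluated at B_t = 5*B_t
  diffusion = (5*x^2) evaluated at B_t = 5*B_t^2
Therefore d(5*B_t^3/3) = (5*B_t) dt + (5*B_t^2) dB_t.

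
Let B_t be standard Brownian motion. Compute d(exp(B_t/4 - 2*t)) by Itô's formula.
d(exp(B_t/4 - 2*t)) = (-63*exp(B_t/4 - 2*t)/32) dt + (exp(B_t/4 - 2*t)/4) dB_t

Itô's formula for f(t, x): d f(t, B_t) = (f_t + (1/2) f_xx) dt + f_x dB_t. Compute partials of f(t, x) = exp(-2*t + x/4):
  f_t(t,x)  = -2*exp(-2*t + x/4)
  f_x(t,x)  = exp(-2*t + x/4)/4
  f_xx(t,x) = exp(-2*t + x/4)/16
Assemble drift = f_t + (1/2) f_xx = -63*exp(-2*t + x/4)/32 and diffusion = f_x = exp(-2*t + x/4)/4. Substituting x = B_t:
  d(exp(B_t/4 - 2*t)) = (-63*exp(B_t/4 - 2*t)/32) dt + (exp(B_t/4 - 2*t)/4) dB_t.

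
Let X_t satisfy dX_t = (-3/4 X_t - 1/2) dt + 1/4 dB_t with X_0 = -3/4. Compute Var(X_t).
Var(X_t) = 1/24 - exp(-3*t/2)/24

The variance V(t) = Var(X_t) satisfies V'(t) = 2 a V(t) + c^2 with V(0) = 0 (drift coefficient is linear in X, diffusion is constant). With a = -3/4, c = 1/4, the solution is
  V(t) = (c^2 / (2 a)) * (exp(2 a t) - 1)
       = ((1/4)^2 / (2*(-3/4))) * (exp((-3/2) t) - 1)
       = 1/24 - exp(-3*t/2)/24.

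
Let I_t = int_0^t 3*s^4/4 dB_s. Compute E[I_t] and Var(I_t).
E[I_t] = 0; Var(I_t) = t^9/16

The Itô integral of a deterministic integrand f(s) has mean 0 because each increment f(s) * (B_{s+ds} - B_s) has mean 0. By the Itô isometry:
  Var( int_0^t f(s) dB_s ) = E[ (int_0^t f(s) dB_s)^2 ] = int_0^t f(s)^2 ds.
Here f(s) = 3*s^4/4, so f(s)^2 = 9*s^8/16. Integrate:
  int_0^t (9*s^8/16) ds = t^9/16.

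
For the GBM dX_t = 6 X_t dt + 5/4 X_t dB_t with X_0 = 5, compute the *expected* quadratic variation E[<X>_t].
E[<X>_t] = 625*exp(217*t/16)/217 - 625/217

<X>_t = int_0^t ((5/4) * X_s)^2 ds. Taking expectation inside the integral: E[<X>_t] = (5/4)^2 * int_0^t E[X_s^2] ds. For GBM, E[X_s^2] = x_0^2 * exp((2 mu + sigma^2) s). Integrating:
  E[<X>_t] = (5/4)^2 * 5^2 * (exp((2*6 + (5/4)^2) t) - 1) / (2*6 + (5/4)^2)
           = (5/4)^2 * 5^2 * (exp((217/16) t) - 1) / (217/16) = 625*exp(217*t/16)/217 - 625/217.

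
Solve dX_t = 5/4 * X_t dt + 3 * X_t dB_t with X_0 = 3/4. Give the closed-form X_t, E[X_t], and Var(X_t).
X_t = 3/4 * exp((-13/4) t + (3) B_t); E[X_t] = 3*exp(5*t/4)/4; Var(X_t) = 9*(exp(9*t) - 1)*exp(5*t/2)/16

For GBM dX = mu X dt + sigma X dB with X_0 = x_0, apply Itô to Y = log X: dY = (mu - sigma^2/2) dt + sigma dB, so Y_t = log(x_0) + (mu - sigma^2/2) t + sigma B_t and hence X_t = x_0 * exp((mu - sigma^2/2) t + sigma B_t).
With mu = 5/4, sigma = 3, x_0 = 3/4, this gives:
  X_t = 3/4 * exp((-13/4) * t + (3) * B_t).
Since sigma*B_t ~ Normal(0, sigma^2 t), E[exp(sigma*B_t)] = exp(sigma^2 t / 2); so E[X_t] = x_0 * exp((mu - sigma^2/2) t) * exp(sigma^2 t / 2) = x_0 * exp(mu t) = 3*exp(5*t/4)/4.
Var(X_t) = E[X_t^2] - (E[X_t])^2 = x_0^2 * exp(2 mu t) * (exp(sigma^2 t) - 1) = 9*(exp(9*t) - 1)*exp(5*t/2)/16.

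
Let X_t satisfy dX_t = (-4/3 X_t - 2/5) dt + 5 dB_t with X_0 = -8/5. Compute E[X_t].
E[X_t] = -3/10 - 13*exp(-4*t/3)/10

Taking expectations and using E[dB_t] = 0, the mean m(t) = E[X_t] satisfies the ODE m'(t) = a m(t) + b with m(0) = x_0. With a = -4/3, b = -2/5, x_0 = -8/5, the solution is
  m(t) = x_0 * exp(a t) + (b/a) * (exp(a t) - 1)
       = (-8/5) * exp((-4/3) t) + ((-2/5)/(-4/3)) * (exp((-4/3) t) - 1)
       = -3/10 - 13*exp(-4*t/3)/10.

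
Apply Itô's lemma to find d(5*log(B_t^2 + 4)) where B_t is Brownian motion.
d(5*log(B_t^2 + 4)) = (5*(4 - B_t^2)/(B_t^2 + 4)^2) dt + (10*B_t/(B_t^2 + 4)) dB_t

Itô's formula for f(B_t) gives d f(B_t) = f'(B_t) dB_t + (1/2) f''(B_t) dt. Compute derivatives of f(x) = 5*log(x^2 + 4):
  f'(x)  = 10*x/(x^2 + 4)
  f''(x) = 10*(4 - x^2)/(x^2 + 4)^2
Substitute x = B_t and multiply the f'' term by 1/2:
  drift     = (1/2) * (10*(4 - x^2)/(x^2 + 4)^2) evaluated at B_t = 5*(4 - B_t^2)/(B_t^2 + 4)^2
  diffusion = (10*x/(x^2 + 4)) evaluated at B_t = 10*B_t/(B_t^2 + 4)
Therefore d(5*log(B_t^2 + 4)) = (5*(4 - B_t^2)/(B_t^2 + 4)^2) dt + (10*B_t/(B_t^2 + 4)) dB_t.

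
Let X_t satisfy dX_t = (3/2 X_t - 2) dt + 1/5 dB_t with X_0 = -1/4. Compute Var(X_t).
Var(X_t) = exp(3*t)/75 - 1/75

The variance V(t) = Var(X_t) satisfies V'(t) = 2 a V(t) + c^2 with V(0) = 0 (drift coefficient is linear in X, diffusion is constant). With a = 3/2, c = 1/5, the solution is
  V(t) = (c^2 / (2 a)) * (exp(2 a t) - 1)
       = ((1/5)^2 / (2*(3/2))) * (exp(3 t) - 1)
       = exp(3*t)/75 - 1/75.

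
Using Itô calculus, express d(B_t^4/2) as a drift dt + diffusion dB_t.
d(B_t^4/2) = (3*B_t^2) dt + (2*B_t^3) dB_t

Itô's formula for f(B_t) gives d f(B_t) = f'(B_t) dB_t + (1/2) f''(B_t) dt. Compute derivatives of f(x) = x^4/2:
  f'(x)  = 2*x^3
  f''(x) = 6*x^2
Substitute x = B_t and multiply the f'' term by 1/2:
  drift     = (1/2) * (6*x^2) evaluated at B_t = 3*B_t^2
  diffusion = (2*x^3) evaluated at B_t = 2*B_t^3
Therefore d(B_t^4/2) = (3*B_t^2) dt + (2*B_t^3) dB_t.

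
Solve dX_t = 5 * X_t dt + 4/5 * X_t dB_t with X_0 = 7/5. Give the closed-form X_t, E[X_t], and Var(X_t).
X_t = 7/5 * exp((117/25) t + (4/5) B_t); E[X_t] = 7*exp(5*t)/5; Var(X_t) = 49*(exp(16*t/25) - 1)*exp(10*t)/25

For GBM dX = mu X dt + sigma X dB with X_0 = x_0, apply Itô to Y = log X: dY = (mu - sigma^2/2) dt + sigma dB, so Y_t = log(x_0) + (mu - sigma^2/2) t + sigma B_t and hence X_t = x_0 * exp((mu - sigma^2/2) t + sigma B_t).
With mu = 5, sigma = 4/5, x_0 = 7/5, this gives:
  X_t = 7/5 * exp((117/25) * t + (4/5) * B_t).
Since sigma*B_t ~ Normal(0, sigma^2 t), E[exp(sigma*B_t)] = exp(sigma^2 t / 2); so E[X_t] = x_0 * exp((mu - sigma^2/2) t) * exp(sigma^2 t / 2) = x_0 * exp(mu t) = 7*exp(5*t)/5.
Var(X_t) = E[X_t^2] - (E[X_t])^2 = x_0^2 * exp(2 mu t) * (exp(sigma^2 t) - 1) = 49*(exp(16*t/25) - 1)*exp(10*t)/25.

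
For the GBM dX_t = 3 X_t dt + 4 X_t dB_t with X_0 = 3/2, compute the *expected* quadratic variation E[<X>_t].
E[<X>_t] = 18*exp(22*t)/11 - 18/11

<X>_t = int_0^t (4 * X_s)^2 ds. Taking expectation inside the integral: E[<X>_t] = 4^2 * int_0^t E[X_s^2] ds. For GBM, E[X_s^2] = x_0^2 * exp((2 mu + sigma^2) s). Integrating:
  E[<X>_t] = 4^2 * (3/2)^2 * (exp((2*3 + 4^2) t) - 1) / (2*3 + 4^2)
           = 4^2 * (3/2)^2 * (exp(22 t) - 1) / 22 = 18*exp(22*t)/11 - 18/11.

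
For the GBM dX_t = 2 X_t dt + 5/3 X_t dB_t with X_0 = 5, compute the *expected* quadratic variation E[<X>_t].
E[<X>_t] = 625*exp(61*t/9)/61 - 625/61

<X>_t = int_0^t ((5/3) * X_s)^2 ds. Taking expectation inside the integral: E[<X>_t] = (5/3)^2 * int_0^t E[X_s^2] ds. For GBM, E[X_s^2] = x_0^2 * exp((2 mu + sigma^2) s). Integrating:
  E[<X>_t] = (5/3)^2 * 5^2 * (exp((2*2 + (5/3)^2) t) - 1) / (2*2 + (5/3)^2)
           = (5/3)^2 * 5^2 * (exp((61/9) t) - 1) / (61/9) = 625*exp(61*t/9)/61 - 625/61.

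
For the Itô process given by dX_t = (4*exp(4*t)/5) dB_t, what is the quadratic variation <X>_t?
<X>_t = 2*exp(8*t)/25 - 2/25

For an Itô process dX_t = a(t) dt + b(t) dB_t, the quadratic variation is <X>_t = int_0^t b(s)^2 ds (the drift term does not contribute). Here b(s) = 4*exp(4*s)/5, so
  b(s)^2 = 16*exp(8*s)/25.
Integrating from 0 to t:
  <X>_t = int_0^t (16*exp(8*s)/25) ds = 2*exp(8*t)/25 - 2/25.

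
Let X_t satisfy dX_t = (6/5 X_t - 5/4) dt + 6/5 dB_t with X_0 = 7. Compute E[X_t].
E[X_t] = 143*exp(6*t/5)/24 + 25/24

Taking expectations and using E[dB_t] = 0, the mean m(t) = E[X_t] satisfies the ODE m'(t) = a m(t) + b with m(0) = x_0. With a = 6/5, b = -5/4, x_0 = 7, the solution is
  m(t) = x_0 * exp(a t) + (b/a) * (exp(a t) - 1)
       = 7 * exp((6/5) t) + ((-5/4)/(6/5)) * (exp((6/5) t) - 1)
       = 143*exp(6*t/5)/24 + 25/24.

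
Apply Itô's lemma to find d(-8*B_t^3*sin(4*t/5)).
d(-8*B_t^3*sin(4*t/5)) = (-32*B_t^3*cos(4*t/5)/5 - 24*B_t*sin(4*t/5)) dt + (-24*B_t^2*sin(4*t/5)) dB_t

Itô's formula for f(t, x): d f(t, B_t) = (f_t + (1/2) f_xx) dt + f_x dB_t. Compute partials of f(t, x) = -8*x^3*sin(4*t/5):
  f_t(t,x)  = -32*x^3*cos(4*t/5)/5
  f_x(t,x)  = -24*x^2*sin(4*t/5)
  f_xx(t,x) = -48*x*sin(4*t/5)
Assemble drift = f_t + (1/2) f_xx = -32*x^3*cos(4*t/5)/5 - 24*x*sin(4*t/5) and diffusion = f_x = -24*x^2*sin(4*t/5). Substituting x = B_t:
  d(-8*B_t^3*sin(4*t/5)) = (-32*B_t^3*cos(4*t/5)/5 - 24*B_t*sin(4*t/5)) dt + (-24*B_t^2*sin(4*t/5)) dB_t.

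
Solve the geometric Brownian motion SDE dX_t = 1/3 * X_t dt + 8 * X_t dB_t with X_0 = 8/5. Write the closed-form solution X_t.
X_t = 8/5 * exp((-95/3) * t + (8) * B_t)

For GBM dX = mu X dt + sigma X dB with X_0 = x_0, apply Itô to Y = log X: dY = (mu - sigma^2/2) dt + sigma dB, so Y_t = log(x_0) + (mu - sigma^2/2) t + sigma B_t and hence X_t = x_0 * exp((mu - sigma^2/2) t + sigma B_t).
With mu = 1/3, sigma = 8, x_0 = 8/5, this gives:
  X_t = 8/5 * exp((-95/3) * t + (8) * B_t).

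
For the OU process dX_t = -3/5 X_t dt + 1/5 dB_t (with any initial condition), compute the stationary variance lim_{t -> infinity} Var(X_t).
lim Var(X_t) = 1/30

The OU SDE dX = -theta X dt + sigma dB admits the integrating factor exp(theta t): d(exp(theta t) X_t) = sigma exp(theta t) dB_t. Integrating from 0 to t gives X_t = x_0 * exp(-theta t) + sigma * int_0^t exp(-theta (t-s)) dB_s for any initial x_0. The Itô integral has variance (by the Itô isometry) sigma^2 * int_0^t exp(-2 theta (t - s)) ds = sigma^2 * (1 - exp(-2 theta t)) / (2 theta), independent of x_0.
With theta = 3/5, sigma = 1/5:
  Var(X_t) = (1/5)^2 * (1 - exp(-2*3/5 t)) / (2 * 3/5) = 1/30 - exp(-6*t/5)/30.
As t -> infinity, exp(-2*3/5 t) -> 0, so the stationary variance is sigma^2 / (2 theta) = 1/30.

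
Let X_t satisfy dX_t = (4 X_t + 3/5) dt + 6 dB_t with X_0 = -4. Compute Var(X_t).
Var(X_t) = 9*exp(8*t)/2 - 9/2

The variance V(t) = Var(X_t) satisfies V'(t) = 2 a V(t) + c^2 with V(0) = 0 (drift coefficient is linear in X, diffusion is constant). With a = 4, c = 6, the solution is
  V(t) = (c^2 / (2 a)) * (exp(2 a t) - 1)
       = (6^2 / (2*4)) * (exp(8 t) - 1)
       = 9*exp(8*t)/2 - 9/2.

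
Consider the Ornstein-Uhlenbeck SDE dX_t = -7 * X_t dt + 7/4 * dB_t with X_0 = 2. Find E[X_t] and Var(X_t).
E[X_t] = 2*exp(-7*t); Var(X_t) = 7/32 - 7*exp(-14*t)/32

The OU SDE dX = -theta X dt + sigma dB admits the integrating factor exp(theta t): d(exp(theta t) X_t) = sigma exp(theta t) dB_t. Integrating from 0 to t:
  X_t = x_0 * exp(-theta t) + sigma * int_0^t exp(-theta (t-s)) dB_s.
The Itô integral has mean 0 and (by the Itô isometry) variance sigma^2 * int_0^t exp(-2 theta (t - s)) ds = sigma^2 * (1 - exp(-2 theta t)) / (2 theta).
With theta = 7, sigma = 7/4, x_0 = 2:
  E[X_t] = 2 * exp(-7 t) = 2*exp(-7*t)
  Var(X_t) = (7/4)^2 * (1 - exp(-2*7 t)) / (2 * 7) = 7/32 - 7*exp(-14*t)/32.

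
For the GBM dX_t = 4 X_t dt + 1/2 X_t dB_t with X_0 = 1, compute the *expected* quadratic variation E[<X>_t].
E[<X>_t] = exp(33*t/4)/33 - 1/33

<X>_t = int_0^t ((1/2) * X_s)^2 ds. Taking expectation inside the integral: E[<X>_t] = (1/2)^2 * int_0^t E[X_s^2] ds. For GBM, E[X_s^2] = x_0^2 * exp((2 mu + sigma^2) s). Integrating:
  E[<X>_t] = (1/2)^2 * 1^2 * (exp((2*4 + (1/2)^2) t) - 1) / (2*4 + (1/2)^2)
           = (1/2)^2 * 1^2 * (exp((33/4) t) - 1) / (33/4) = exp(33*t/4)/33 - 1/33.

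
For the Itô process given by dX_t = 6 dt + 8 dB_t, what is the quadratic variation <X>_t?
<X>_t = 64*t

For an Itô process dX_t = a(t) dt + b(t) dB_t, the quadratic variation is <X>_t = int_0^t b(s)^2 ds (the drift term does not contribute). Here b(s) = 8, so
  b(s)^2 = 64.
Integrating from 0 to t:
  <X>_t = int_0^t (64) ds = 64*t.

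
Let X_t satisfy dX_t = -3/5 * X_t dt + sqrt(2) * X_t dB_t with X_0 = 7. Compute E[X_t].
E[X_t] = 7*exp(-3*t/5)

For GBM dX = mu X dt + sigma X dB with X_0 = x_0, apply Itô to Y = log X: dY = (mu - sigma^2/2) dt + sigma dB, so Y_t = log(x_0) + (mu - sigma^2/2) t + sigma B_t and hence X_t = x_0 * exp((mu - sigma^2/2) t + sigma B_t).
With mu = -3/5, sigma = sqrt(2), x_0 = 7, this gives:
  X_t = 7 * exp((-8/5) * t + (sqrt(2)) * B_t).
Since sigma*B_t ~ Normal(0, sigma^2 t), E[exp(sigma*B_t)] = exp(sigma^2 t / 2); so E[X_t] = x_0 * exp((mu - sigma^2/2) t) * exp(sigma^2 t / 2) = x_0 * exp(mu t) = 7*exp(-3*t/5).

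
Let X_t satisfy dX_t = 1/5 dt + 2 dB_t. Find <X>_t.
<X>_t = 4*t

For an Itô process dX_t = a(t) dt + b(t) dB_t, the quadratic variation is <X>_t = int_0^t b(s)^2 ds (the drift term does not contribute). Here b(s) = 2, so
  b(s)^2 = 4.
Integrating from 0 to t:
  <X>_t = int_0^t (4) ds = 4*t.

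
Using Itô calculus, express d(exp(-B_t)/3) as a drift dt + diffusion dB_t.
d(exp(-B_t)/3) = (exp(-B_t)/6) dt + (-exp(-B_t)/3) dB_t

Itô's formula for f(B_t) gives d f(B_t) = f'(B_t) dB_t + (1/2) f''(B_t) dt. Compute derivatives of f(x) = exp(-x)/3:
  f'(x)  = -exp(-x)/3
  f''(x) = exp(-x)/3
Substitute x = B_t and multiply the f'' term by 1/2:
  drift     = (1/2) * (exp(-x)/3) evaluated at B_t = exp(-B_t)/6
  diffusion = (-exp(-x)/3) evaluated at B_t = -exp(-B_t)/3
Therefore d(exp(-B_t)/3) = (exp(-B_t)/6) dt + (-exp(-B_t)/3) dB_t.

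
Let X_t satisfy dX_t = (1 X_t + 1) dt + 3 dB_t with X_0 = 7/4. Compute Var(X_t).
Var(X_t) = 9*exp(2*t)/2 - 9/2

The variance V(t) = Var(X_t) satisfies V'(t) = 2 a V(t) + c^2 with V(0) = 0 (drift coefficient is linear in X, diffusion is constant). With a = 1, c = 3, the solution is
  V(t) = (c^2 / (2 a)) * (exp(2 a t) - 1)
       = (3^2 / (2*1)) * (exp(2 t) - 1)
       = 9*exp(2*t)/2 - 9/2.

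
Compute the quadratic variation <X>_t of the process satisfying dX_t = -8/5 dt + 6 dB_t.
<X>_t = 36*t

For an Itô process dX_t = a(t) dt + b(t) dB_t, the quadratic variation is <X>_t = int_0^t b(s)^2 ds (the drift term does not contribute). Here b(s) = 6, so
  b(s)^2 = 36.
Integrating from 0 to t:
  <X>_t = int_0^t (36) ds = 36*t.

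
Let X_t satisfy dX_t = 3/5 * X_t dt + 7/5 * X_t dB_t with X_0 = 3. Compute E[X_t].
E[X_t] = 3*exp(3*t/5)

For GBM dX = mu X dt + sigma X dB with X_0 = x_0, apply Itô to Y = log X: dY = (mu - sigma^2/2) dt + sigma dB, so Y_t = log(x_0) + (mu - sigma^2/2) t + sigma B_t and hence X_t = x_0 * exp((mu - sigma^2/2) t + sigma B_t).
With mu = 3/5, sigma = 7/5, x_0 = 3, this gives:
  X_t = 3 * exp((-19/50) * t + (7/5) * B_t).
Since sigma*B_t ~ Normal(0, sigma^2 t), E[exp(sigma*B_t)] = exp(sigma^2 t / 2); so E[X_t] = x_0 * exp((mu - sigma^2/2) t) * exp(sigma^2 t / 2) = x_0 * exp(mu t) = 3*exp(3*t/5).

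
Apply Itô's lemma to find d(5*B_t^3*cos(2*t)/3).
d(5*B_t^3*cos(2*t)/3) = (5*B_t*(-2*B_t^2*sin(2*t)/3 + cos(2*t))) dt + (5*B_t^2*cos(2*t)) dB_t

Itô's formula for f(t, x): d f(t, B_t) = (f_t + (1/2) f_xx) dt + f_x dB_t. Compute partials of f(t, x) = 5*x^3*cos(2*t)/3:
  f_t(t,x)  = -10*x^3*sin(2*t)/3
  f_x(t,x)  = 5*x^2*cos(2*t)
  f_xx(t,x) = 10*x*cos(2*t)
Assemble drift = f_t + (1/2) f_xx = 5*x*(-2*x^2*sin(2*t)/3 + cos(2*t)) and diffusion = f_x = 5*x^2*cos(2*t). Substituting x = B_t:
  d(5*B_t^3*cos(2*t)/3) = (5*B_t*(-2*B_t^2*sin(2*t)/3 + cos(2*t))) dt + (5*B_t^2*cos(2*t)) dB_t.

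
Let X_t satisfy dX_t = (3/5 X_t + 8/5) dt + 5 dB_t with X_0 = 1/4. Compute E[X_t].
E[X_t] = 35*exp(3*t/5)/12 - 8/3

Taking expectations and using E[dB_t] = 0, the mean m(t) = E[X_t] satisfies the ODE m'(t) = a m(t) + b with m(0) = x_0. With a = 3/5, b = 8/5, x_0 = 1/4, the solution is
  m(t) = x_0 * exp(a t) + (b/a) * (exp(a t) - 1)
       = (1/4) * exp((3/5) t) + ((8/5)/(3/5)) * (exp((3/5) t) - 1)
       = 35*exp(3*t/5)/12 - 8/3.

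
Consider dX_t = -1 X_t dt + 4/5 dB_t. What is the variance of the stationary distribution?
lim Var(X_t) = 8/25

The OU SDE dX = -theta X dt + sigma dB admits the integrating factor exp(theta t): d(exp(theta t) X_t) = sigma exp(theta t) dB_t. Integrating from 0 to t gives X_t = x_0 * exp(-theta t) + sigma * int_0^t exp(-theta (t-s)) dB_s for any initial x_0. The Itô integral has variance (by the Itô isometry) sigma^2 * int_0^t exp(-2 theta (t - s)) ds = sigma^2 * (1 - exp(-2 theta t)) / (2 theta), independent of x_0.
With theta = 1, sigma = 4/5:
  Var(X_t) = (4/5)^2 * (1 - exp(-2*1 t)) / (2 * 1) = 8/25 - 8*exp(-2*t)/25.
As t -> infinity, exp(-2*1 t) -> 0, so the stationary variance is sigma^2 / (2 theta) = 8/25.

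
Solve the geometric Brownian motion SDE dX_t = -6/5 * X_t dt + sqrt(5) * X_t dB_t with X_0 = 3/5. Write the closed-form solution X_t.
X_t = 3/5 * exp((-37/10) * t + (sqrt(5)) * B_t)

For GBM dX = mu X dt + sigma X dB with X_0 = x_0, apply Itô to Y = log X: dY = (mu - sigma^2/2) dt + sigma dB, so Y_t = log(x_0) + (mu - sigma^2/2) t + sigma B_t and hence X_t = x_0 * exp((mu - sigma^2/2) t + sigma B_t).
With mu = -6/5, sigma = sqrt(5), x_0 = 3/5, this gives:
  X_t = 3/5 * exp((-37/10) * t + (sqrt(5)) * B_t).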